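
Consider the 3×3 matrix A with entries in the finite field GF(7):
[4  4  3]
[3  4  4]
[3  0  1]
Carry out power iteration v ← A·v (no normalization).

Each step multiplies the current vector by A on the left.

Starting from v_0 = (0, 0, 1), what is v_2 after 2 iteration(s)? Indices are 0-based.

v_0 = (0, 0, 1).
v_1 = A·v_0 = (3, 4, 1).
v_2 = A·v_1 = (3, 1, 3).

v_2 = (3, 1, 3)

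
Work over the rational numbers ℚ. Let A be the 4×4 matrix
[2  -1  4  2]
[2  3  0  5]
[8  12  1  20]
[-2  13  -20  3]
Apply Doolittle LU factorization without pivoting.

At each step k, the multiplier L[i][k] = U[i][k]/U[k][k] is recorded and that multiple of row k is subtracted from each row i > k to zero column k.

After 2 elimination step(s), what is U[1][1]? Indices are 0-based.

[col 0] pivot 2
  R1 -= 1*R0 → (0, 4, -4, 3)  (L[1][0] := 1)
  R2 -= 4*R0 → (0, 16, -15, 12)  (L[2][0] := 4)
  R3 -= -1*R0 → (0, 12, -16, 5)  (L[3][0] := -1)
[col 1] pivot 4
  R2 -= 4*R1 → (0, 0, 1, 0)  (L[2][1] := 4)
  R3 -= 3*R1 → (0, 0, -4, -4)  (L[3][1] := 3)

U[1][1] = 4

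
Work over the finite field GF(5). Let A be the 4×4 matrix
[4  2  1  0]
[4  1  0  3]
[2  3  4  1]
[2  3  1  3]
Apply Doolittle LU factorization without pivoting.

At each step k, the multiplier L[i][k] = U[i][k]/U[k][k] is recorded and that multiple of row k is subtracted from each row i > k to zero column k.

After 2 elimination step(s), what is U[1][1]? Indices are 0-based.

U[1][1] = 4

k=0: U[0][0]=4
  eliminate (1,0): mult=1, new row 1: (0, 4, 4, 3); set L[1][0]=1
  eliminate (2,0): mult=3, new row 2: (0, 2, 1, 1); set L[2][0]=3
  eliminate (3,0): mult=3, new row 3: (0, 2, 3, 3); set L[3][0]=3
k=1: U[1][1]=4
  eliminate (2,1): mult=3, new row 2: (0, 0, 4, 2); set L[2][1]=3
  eliminate (3,1): mult=3, new row 3: (0, 0, 1, 4); set L[3][1]=3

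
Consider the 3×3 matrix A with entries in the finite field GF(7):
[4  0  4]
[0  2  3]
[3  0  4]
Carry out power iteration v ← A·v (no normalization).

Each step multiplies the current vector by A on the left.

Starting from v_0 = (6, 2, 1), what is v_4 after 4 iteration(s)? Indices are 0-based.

v_4 = (2, 1, 5)

v_0 = (6, 2, 1).
v_1 = A·v_0 = (0, 0, 1).
v_2 = A·v_1 = (4, 3, 4).
v_3 = A·v_2 = (4, 4, 0).
v_4 = A·v_3 = (2, 1, 5).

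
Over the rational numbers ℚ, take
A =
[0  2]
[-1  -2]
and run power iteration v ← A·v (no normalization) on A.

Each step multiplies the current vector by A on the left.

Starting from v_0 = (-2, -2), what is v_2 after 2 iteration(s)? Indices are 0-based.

v_2 = (12, -8)

v_0 = (-2, -2).
v_1 = A·v_0 = (-4, 6).
v_2 = A·v_1 = (12, -8).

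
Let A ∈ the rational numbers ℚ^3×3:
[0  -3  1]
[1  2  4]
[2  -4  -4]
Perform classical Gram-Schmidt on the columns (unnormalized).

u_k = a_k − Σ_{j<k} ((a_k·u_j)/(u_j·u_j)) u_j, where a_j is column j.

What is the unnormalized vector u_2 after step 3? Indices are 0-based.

u_2 = (352/109, 264/109, -132/109)

Step 1: u_0 = a_0 = (0, 1, 2).
Step 2: u_1 = a_1 − (-6/5)·u_0 = (-3, 16/5, -8/5).
Step 3: u_2 = a_2 − (-4/5)·u_0 − (81/109)·u_1 = (352/109, 264/109, -132/109).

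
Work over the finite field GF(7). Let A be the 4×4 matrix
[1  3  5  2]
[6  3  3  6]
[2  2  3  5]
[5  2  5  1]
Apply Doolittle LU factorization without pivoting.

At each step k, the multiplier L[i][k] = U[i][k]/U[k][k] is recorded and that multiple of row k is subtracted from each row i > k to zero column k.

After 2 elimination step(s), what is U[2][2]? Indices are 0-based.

U[2][2] = 3

Step 1: pivot at (0,0) is 1.
  row1 ← row1 − (6)·row0  ⇒  L[1][0]=6, U row1=(0, 6, 1, 1)
  row2 ← row2 − (2)·row0  ⇒  L[2][0]=2, U row2=(0, 3, 0, 1)
  row3 ← row3 − (5)·row0  ⇒  L[3][0]=5, U row3=(0, 1, 1, 5)
Step 2: pivot at (1,1) is 6.
  row2 ← row2 − (4)·row1  ⇒  L[2][1]=4, U row2=(0, 0, 3, 4)
  row3 ← row3 − (6)·row1  ⇒  L[3][1]=6, U row3=(0, 0, 2, 6)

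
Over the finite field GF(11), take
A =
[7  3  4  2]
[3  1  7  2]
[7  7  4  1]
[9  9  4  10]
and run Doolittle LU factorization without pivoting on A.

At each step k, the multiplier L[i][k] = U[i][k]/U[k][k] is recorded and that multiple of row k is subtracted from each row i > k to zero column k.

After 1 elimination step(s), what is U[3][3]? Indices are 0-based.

U[3][3] = 9

Step 1: pivot at (0,0) is 7.
  row1 ← row1 − (2)·row0  ⇒  L[1][0]=2, U row1=(0, 6, 10, 9)
  row2 ← row2 − (1)·row0  ⇒  L[2][0]=1, U row2=(0, 4, 0, 10)
  row3 ← row3 − (6)·row0  ⇒  L[3][0]=6, U row3=(0, 2, 2, 9)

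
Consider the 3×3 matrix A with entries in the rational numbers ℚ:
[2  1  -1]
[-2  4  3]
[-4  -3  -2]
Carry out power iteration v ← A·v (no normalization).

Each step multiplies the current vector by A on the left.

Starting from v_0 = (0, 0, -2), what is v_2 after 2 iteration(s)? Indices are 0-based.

v_0 = (0, 0, -2).
v_1 = A·v_0 = (2, -6, 4).
v_2 = A·v_1 = (-6, -16, 2).

v_2 = (-6, -16, 2)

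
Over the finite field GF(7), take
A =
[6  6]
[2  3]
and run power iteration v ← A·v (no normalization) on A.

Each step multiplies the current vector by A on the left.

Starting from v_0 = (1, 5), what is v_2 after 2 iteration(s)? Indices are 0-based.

v_2 = (3, 4)

v_0 = (1, 5).
v_1 = A·v_0 = (1, 3).
v_2 = A·v_1 = (3, 4).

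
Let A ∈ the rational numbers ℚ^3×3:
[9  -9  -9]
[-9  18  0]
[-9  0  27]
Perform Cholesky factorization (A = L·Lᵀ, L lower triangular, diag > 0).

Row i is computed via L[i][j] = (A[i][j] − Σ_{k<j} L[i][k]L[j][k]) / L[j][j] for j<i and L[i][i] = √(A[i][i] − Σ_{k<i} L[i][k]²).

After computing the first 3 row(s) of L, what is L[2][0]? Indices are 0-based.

Step 1: L[0][0] = √(9) = 3.
  L[1][0] = (-9) / L[0][0] = -3.
Step 2: L[1][1] = √(9) = 3.
  L[2][0] = (-9) / L[0][0] = -3.
  L[2][1] = (-9) / L[1][1] = -3.
Step 3: L[2][2] = √(9) = 3.

L[2][0] = -3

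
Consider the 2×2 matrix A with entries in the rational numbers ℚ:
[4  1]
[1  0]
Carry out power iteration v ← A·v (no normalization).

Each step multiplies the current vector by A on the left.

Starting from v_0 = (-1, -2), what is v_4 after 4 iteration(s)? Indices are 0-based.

v_0 = (-1, -2).
v_1 = A·v_0 = (-6, -1).
v_2 = A·v_1 = (-25, -6).
v_3 = A·v_2 = (-106, -25).
v_4 = A·v_3 = (-449, -106).

v_4 = (-449, -106)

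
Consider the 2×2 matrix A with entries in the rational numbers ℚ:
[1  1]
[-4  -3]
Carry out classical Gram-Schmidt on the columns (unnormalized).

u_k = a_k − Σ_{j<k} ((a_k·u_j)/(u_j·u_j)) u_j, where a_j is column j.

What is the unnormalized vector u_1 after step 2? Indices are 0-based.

u_1 = (4/17, 1/17)

Step 1: u_0 = a_0 = (1, -4).
Step 2: u_1 = a_1 − (13/17)·u_0 = (4/17, 1/17).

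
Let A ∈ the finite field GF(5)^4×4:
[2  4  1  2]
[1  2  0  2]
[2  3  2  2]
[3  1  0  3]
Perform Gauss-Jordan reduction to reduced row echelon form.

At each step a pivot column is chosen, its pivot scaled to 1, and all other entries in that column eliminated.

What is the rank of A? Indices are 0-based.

step 1: normalize row 0 (÷2) = (1, 2, 3, 1)
  row 1: subtract 1×row0 = (0, 0, 2, 1)
  row 2: subtract 2×row0 = (0, 4, 1, 0)
  row 3: subtract 3×row0 = (0, 0, 1, 0)
step 2: exchange rows 1,2
step 2: normalize row 1 (÷4) = (0, 1, 4, 0)
  row 0: subtract 2×row1 = (1, 0, 0, 1)
step 3: normalize row 2 (÷2) = (0, 0, 1, 3)
  row 1: subtract 4×row2 = (0, 1, 0, 3)
  row 3: subtract 1×row2 = (0, 0, 0, 2)
step 4: normalize row 3 (÷2) = (0, 0, 0, 1)
  row 0: subtract 1×row3 = (1, 0, 0, 0)
  row 1: subtract 3×row3 = (0, 1, 0, 0)
  row 2: subtract 3×row3 = (0, 0, 1, 0)

rank = 4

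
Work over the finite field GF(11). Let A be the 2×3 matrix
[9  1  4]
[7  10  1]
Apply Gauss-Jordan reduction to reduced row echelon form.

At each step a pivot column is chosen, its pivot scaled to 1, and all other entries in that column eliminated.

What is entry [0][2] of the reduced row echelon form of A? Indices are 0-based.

M[0][2] = 1

step 1: normalize row 0 (÷9) = (1, 5, 9)
  row 1: subtract 7×row0 = (0, 8, 4)
step 2: normalize row 1 (÷8) = (0, 1, 6)
  row 0: subtract 5×row1 = (1, 0, 1)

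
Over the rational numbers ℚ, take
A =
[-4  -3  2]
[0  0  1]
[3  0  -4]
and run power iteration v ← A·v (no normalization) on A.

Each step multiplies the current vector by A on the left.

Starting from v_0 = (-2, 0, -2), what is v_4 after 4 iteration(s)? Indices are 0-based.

v_0 = (-2, 0, -2).
v_1 = A·v_0 = (4, -2, 2).
v_2 = A·v_1 = (-6, 2, 4).
v_3 = A·v_2 = (26, 4, -34).
v_4 = A·v_3 = (-184, -34, 214).

v_4 = (-184, -34, 214)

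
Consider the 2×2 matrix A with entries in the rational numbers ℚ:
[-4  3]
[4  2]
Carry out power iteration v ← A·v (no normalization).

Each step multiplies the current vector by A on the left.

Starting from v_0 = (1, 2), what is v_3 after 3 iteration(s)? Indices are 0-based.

v_0 = (1, 2).
v_1 = A·v_0 = (2, 8).
v_2 = A·v_1 = (16, 24).
v_3 = A·v_2 = (8, 112).

v_3 = (8, 112)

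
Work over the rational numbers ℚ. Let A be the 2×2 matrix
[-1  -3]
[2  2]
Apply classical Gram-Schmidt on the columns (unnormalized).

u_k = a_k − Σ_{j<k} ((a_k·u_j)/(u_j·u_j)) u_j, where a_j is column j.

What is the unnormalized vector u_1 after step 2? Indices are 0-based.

u_1 = (-8/5, -4/5)

Step 1: u_0 = a_0 = (-1, 2).
Step 2: u_1 = a_1 − (7/5)·u_0 = (-8/5, -4/5).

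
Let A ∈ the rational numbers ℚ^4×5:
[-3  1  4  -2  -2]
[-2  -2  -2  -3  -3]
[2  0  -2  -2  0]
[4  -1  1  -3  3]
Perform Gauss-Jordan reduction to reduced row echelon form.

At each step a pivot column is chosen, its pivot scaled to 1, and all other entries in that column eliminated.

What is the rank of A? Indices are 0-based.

pivot(0,0)=-3: scale R0 → (1, -1/3, -4/3, 2/3, 2/3)
  clear (1,0): R1 −= (-2)R0 → (0, -8/3, -14/3, -5/3, -5/3)
  clear (2,0): R2 −= (2)R0 → (0, 2/3, 2/3, -10/3, -4/3)
  clear (3,0): R3 −= (4)R0 → (0, 1/3, 19/3, -17/3, 1/3)
pivot(1,1)=-8/3: scale R1 → (0, 1, 7/4, 5/8, 5/8)
  clear (0,1): R0 −= (-1/3)R1 → (1, 0, -3/4, 7/8, 7/8)
  clear (2,1): R2 −= (2/3)R1 → (0, 0, -1/2, -15/4, -7/4)
  clear (3,1): R3 −= (1/3)R1 → (0, 0, 23/4, -47/8, 1/8)
pivot(2,2)=-1/2: scale R2 → (0, 0, 1, 15/2, 7/2)
  clear (0,2): R0 −= (-3/4)R2 → (1, 0, 0, 13/2, 7/2)
  clear (1,2): R1 −= (7/4)R2 → (0, 1, 0, -25/2, -11/2)
  clear (3,2): R3 −= (23/4)R2 → (0, 0, 0, -49, -20)
pivot(3,3)=-49: scale R3 → (0, 0, 0, 1, 20/49)
  clear (0,3): R0 −= (13/2)R3 → (1, 0, 0, 0, 83/98)
  clear (1,3): R1 −= (-25/2)R3 → (0, 1, 0, 0, -39/98)
  clear (2,3): R2 −= (15/2)R3 → (0, 0, 1, 0, 43/98)

rank = 4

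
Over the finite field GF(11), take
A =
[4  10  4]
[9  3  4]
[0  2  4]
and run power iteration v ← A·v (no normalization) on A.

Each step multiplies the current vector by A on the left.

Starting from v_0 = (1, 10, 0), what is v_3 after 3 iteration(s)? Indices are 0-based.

v_0 = (1, 10, 0).
v_1 = A·v_0 = (5, 6, 9).
v_2 = A·v_1 = (6, 0, 4).
v_3 = A·v_2 = (7, 4, 5).

v_3 = (7, 4, 5)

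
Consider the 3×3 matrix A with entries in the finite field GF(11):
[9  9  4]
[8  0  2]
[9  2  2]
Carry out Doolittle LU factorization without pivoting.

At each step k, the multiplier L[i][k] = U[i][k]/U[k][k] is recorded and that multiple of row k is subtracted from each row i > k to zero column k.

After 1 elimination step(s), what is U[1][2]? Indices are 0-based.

Step 1: pivot at (0,0) is 9.
  row1 ← row1 − (7)·row0  ⇒  L[1][0]=7, U row1=(0, 3, 7)
  row2 ← row2 − (1)·row0  ⇒  L[2][0]=1, U row2=(0, 4, 9)

U[1][2] = 7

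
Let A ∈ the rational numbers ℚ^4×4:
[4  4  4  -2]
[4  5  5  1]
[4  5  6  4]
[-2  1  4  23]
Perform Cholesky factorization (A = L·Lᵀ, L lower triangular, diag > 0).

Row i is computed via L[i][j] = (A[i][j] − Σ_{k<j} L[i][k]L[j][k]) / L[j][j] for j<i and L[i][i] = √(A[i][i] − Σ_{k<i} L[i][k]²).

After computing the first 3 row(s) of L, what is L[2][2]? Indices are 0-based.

Step 1: L[0][0] = √(4) = 2.
  L[1][0] = (4) / L[0][0] = 2.
Step 2: L[1][1] = √(1) = 1.
  L[2][0] = (4) / L[0][0] = 2.
  L[2][1] = (1) / L[1][1] = 1.
Step 3: L[2][2] = √(1) = 1.

L[2][2] = 1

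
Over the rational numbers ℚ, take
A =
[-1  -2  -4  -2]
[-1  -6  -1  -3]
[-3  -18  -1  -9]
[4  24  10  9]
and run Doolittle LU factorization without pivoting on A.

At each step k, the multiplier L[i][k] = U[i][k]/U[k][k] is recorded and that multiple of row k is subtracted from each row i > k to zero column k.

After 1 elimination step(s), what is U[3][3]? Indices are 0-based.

[col 0] pivot -1
  R1 -= 1*R0 → (0, -4, 3, -1)  (L[1][0] := 1)
  R2 -= 3*R0 → (0, -12, 11, -3)  (L[2][0] := 3)
  R3 -= -4*R0 → (0, 16, -6, 1)  (L[3][0] := -4)

U[3][3] = 1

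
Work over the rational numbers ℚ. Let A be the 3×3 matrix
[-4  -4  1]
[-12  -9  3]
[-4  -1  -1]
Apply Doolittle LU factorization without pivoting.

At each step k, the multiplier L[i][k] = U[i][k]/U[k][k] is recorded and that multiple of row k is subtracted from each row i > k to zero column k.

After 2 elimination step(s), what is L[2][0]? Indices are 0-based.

k=0: U[0][0]=-4
  eliminate (1,0): mult=3, new row 1: (0, 3, 0); set L[1][0]=3
  eliminate (2,0): mult=1, new row 2: (0, 3, -2); set L[2][0]=1
k=1: U[1][1]=3
  eliminate (2,1): mult=1, new row 2: (0, 0, -2); set L[2][1]=1

L[2][0] = 1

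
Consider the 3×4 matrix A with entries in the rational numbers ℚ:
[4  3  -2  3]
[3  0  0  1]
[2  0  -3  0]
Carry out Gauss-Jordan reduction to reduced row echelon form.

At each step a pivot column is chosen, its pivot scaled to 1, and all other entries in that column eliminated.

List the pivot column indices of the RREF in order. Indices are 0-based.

pivot columns: 0, 1, 2

pivot(0,0)=4: scale R0 → (1, 3/4, -1/2, 3/4)
  clear (1,0): R1 −= (3)R0 → (0, -9/4, 3/2, -5/4)
  clear (2,0): R2 −= (2)R0 → (0, -3/2, -2, -3/2)
pivot(1,1)=-9/4: scale R1 → (0, 1, -2/3, 5/9)
  clear (0,1): R0 −= (3/4)R1 → (1, 0, 0, 1/3)
  clear (2,1): R2 −= (-3/2)R1 → (0, 0, -3, -2/3)
pivot(2,2)=-3: scale R2 → (0, 0, 1, 2/9)
  clear (1,2): R1 −= (-2/3)R2 → (0, 1, 0, 19/27)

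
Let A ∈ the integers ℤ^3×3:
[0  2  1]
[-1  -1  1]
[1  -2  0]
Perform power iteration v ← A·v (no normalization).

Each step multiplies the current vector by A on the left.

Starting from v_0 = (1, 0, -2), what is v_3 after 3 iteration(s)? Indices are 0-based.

v_0 = (1, 0, -2).
v_1 = A·v_0 = (-2, -3, 1).
v_2 = A·v_1 = (-5, 6, 4).
v_3 = A·v_2 = (16, 3, -17).

v_3 = (16, 3, -17)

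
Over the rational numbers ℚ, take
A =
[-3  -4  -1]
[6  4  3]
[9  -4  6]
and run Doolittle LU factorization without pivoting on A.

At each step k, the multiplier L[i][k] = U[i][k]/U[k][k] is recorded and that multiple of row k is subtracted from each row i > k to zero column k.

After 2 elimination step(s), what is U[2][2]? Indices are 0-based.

U[2][2] = -1

[col 0] pivot -3
  R1 -= -2*R0 → (0, -4, 1)  (L[1][0] := -2)
  R2 -= -3*R0 → (0, -16, 3)  (L[2][0] := -3)
[col 1] pivot -4
  R2 -= 4*R1 → (0, 0, -1)  (L[2][1] := 4)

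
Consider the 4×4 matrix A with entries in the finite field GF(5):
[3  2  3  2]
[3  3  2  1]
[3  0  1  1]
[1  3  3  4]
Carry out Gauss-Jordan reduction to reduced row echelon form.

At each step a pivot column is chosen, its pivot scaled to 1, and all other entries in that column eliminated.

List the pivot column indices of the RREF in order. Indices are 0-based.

pivot columns: 0, 1, 2, 3

step 1: normalize row 0 (÷3) = (1, 4, 1, 4)
  row 1: subtract 3×row0 = (0, 1, 4, 4)
  row 2: subtract 3×row0 = (0, 3, 3, 4)
  row 3: subtract 1×row0 = (0, 4, 2, 0)
step 2: normalize row 1 (÷1) = (0, 1, 4, 4)
  row 0: subtract 4×row1 = (1, 0, 0, 3)
  row 2: subtract 3×row1 = (0, 0, 1, 2)
  row 3: subtract 4×row1 = (0, 0, 1, 4)
step 3: normalize row 2 (÷1) = (0, 0, 1, 2)
  row 1: subtract 4×row2 = (0, 1, 0, 1)
  row 3: subtract 1×row2 = (0, 0, 0, 2)
step 4: normalize row 3 (÷2) = (0, 0, 0, 1)
  row 0: subtract 3×row3 = (1, 0, 0, 0)
  row 1: subtract 1×row3 = (0, 1, 0, 0)
  row 2: subtract 2×row3 = (0, 0, 1, 0)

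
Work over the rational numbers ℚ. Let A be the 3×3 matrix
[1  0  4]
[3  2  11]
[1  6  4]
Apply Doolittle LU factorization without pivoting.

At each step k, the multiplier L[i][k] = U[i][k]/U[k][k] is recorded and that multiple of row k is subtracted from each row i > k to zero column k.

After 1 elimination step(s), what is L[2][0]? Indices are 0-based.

L[2][0] = 1

[col 0] pivot 1
  R1 -= 3*R0 → (0, 2, -1)  (L[1][0] := 3)
  R2 -= 1*R0 → (0, 6, 0)  (L[2][0] := 1)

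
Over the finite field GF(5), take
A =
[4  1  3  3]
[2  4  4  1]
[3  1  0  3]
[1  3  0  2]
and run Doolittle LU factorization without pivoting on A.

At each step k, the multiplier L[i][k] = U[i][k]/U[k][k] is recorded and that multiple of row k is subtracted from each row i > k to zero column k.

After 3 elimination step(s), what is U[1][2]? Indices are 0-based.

U[1][2] = 0

k=0: U[0][0]=4
  eliminate (1,0): mult=3, new row 1: (0, 1, 0, 2); set L[1][0]=3
  eliminate (2,0): mult=2, new row 2: (0, 4, 4, 2); set L[2][0]=2
  eliminate (3,0): mult=4, new row 3: (0, 4, 3, 0); set L[3][0]=4
k=1: U[1][1]=1
  eliminate (2,1): mult=4, new row 2: (0, 0, 4, 4); set L[2][1]=4
  eliminate (3,1): mult=4, new row 3: (0, 0, 3, 2); set L[3][1]=4
k=2: U[2][2]=4
  eliminate (3,2): mult=2, new row 3: (0, 0, 0, 4); set L[3][2]=2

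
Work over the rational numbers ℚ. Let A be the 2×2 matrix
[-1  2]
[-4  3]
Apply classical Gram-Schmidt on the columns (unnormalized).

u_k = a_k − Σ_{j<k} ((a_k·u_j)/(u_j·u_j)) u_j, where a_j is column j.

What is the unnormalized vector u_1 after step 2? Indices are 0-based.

Step 1: u_0 = a_0 = (-1, -4).
Step 2: u_1 = a_1 − (-14/17)·u_0 = (20/17, -5/17).

u_1 = (20/17, -5/17)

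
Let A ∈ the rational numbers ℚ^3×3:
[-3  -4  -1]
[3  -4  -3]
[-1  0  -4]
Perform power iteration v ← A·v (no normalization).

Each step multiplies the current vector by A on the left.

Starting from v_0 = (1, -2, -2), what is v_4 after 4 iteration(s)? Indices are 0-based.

v_4 = (-2377, 721, -1539)

v_0 = (1, -2, -2).
v_1 = A·v_0 = (7, 17, 7).
v_2 = A·v_1 = (-96, -68, -35).
v_3 = A·v_2 = (595, 89, 236).
v_4 = A·v_3 = (-2377, 721, -1539).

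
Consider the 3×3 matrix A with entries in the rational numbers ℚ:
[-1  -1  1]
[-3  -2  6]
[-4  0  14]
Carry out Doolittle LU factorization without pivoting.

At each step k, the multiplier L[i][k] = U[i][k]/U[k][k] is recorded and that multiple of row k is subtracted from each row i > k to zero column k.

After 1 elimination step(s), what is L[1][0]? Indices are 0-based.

L[1][0] = 3

[col 0] pivot -1
  R1 -= 3*R0 → (0, 1, 3)  (L[1][0] := 3)
  R2 -= 4*R0 → (0, 4, 10)  (L[2][0] := 4)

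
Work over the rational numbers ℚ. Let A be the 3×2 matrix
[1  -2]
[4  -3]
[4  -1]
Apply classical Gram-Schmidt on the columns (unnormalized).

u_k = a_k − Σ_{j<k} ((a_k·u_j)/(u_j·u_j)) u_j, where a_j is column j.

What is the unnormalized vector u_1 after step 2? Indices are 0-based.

u_1 = (-16/11, -9/11, 13/11)

Step 1: u_0 = a_0 = (1, 4, 4).
Step 2: u_1 = a_1 − (-6/11)·u_0 = (-16/11, -9/11, 13/11).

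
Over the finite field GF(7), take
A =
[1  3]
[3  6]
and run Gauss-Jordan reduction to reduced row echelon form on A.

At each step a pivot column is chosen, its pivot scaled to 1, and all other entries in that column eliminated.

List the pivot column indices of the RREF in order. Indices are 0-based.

[1] R0 /= 1  ⇒  (1, 3)
     R1 -= 3·R0  ⇒  (0, 4)
[2] R1 /= 4  ⇒  (0, 1)
     R0 -= 3·R1  ⇒  (1, 0)

pivot columns: 0, 1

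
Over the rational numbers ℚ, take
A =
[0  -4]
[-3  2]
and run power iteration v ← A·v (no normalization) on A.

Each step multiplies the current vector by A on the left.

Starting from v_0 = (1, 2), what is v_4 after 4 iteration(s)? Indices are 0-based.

v_0 = (1, 2).
v_1 = A·v_0 = (-8, 1).
v_2 = A·v_1 = (-4, 26).
v_3 = A·v_2 = (-104, 64).
v_4 = A·v_3 = (-256, 440).

v_4 = (-256, 440)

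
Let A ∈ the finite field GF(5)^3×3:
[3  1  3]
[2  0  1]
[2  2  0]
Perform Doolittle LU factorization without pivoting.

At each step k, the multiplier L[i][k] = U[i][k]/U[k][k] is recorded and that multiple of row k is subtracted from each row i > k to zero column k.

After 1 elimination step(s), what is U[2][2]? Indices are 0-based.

U[2][2] = 3

Step 1: pivot at (0,0) is 3.
  row1 ← row1 − (4)·row0  ⇒  L[1][0]=4, U row1=(0, 1, 4)
  row2 ← row2 − (4)·row0  ⇒  L[2][0]=4, U row2=(0, 3, 3)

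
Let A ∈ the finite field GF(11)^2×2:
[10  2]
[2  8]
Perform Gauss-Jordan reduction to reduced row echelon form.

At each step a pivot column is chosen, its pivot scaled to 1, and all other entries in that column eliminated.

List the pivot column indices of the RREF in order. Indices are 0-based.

step 1: normalize row 0 (÷10) = (1, 9)
  row 1: subtract 2×row0 = (0, 1)
step 2: normalize row 1 (÷1) = (0, 1)
  row 0: subtract 9×row1 = (1, 0)

pivot columns: 0, 1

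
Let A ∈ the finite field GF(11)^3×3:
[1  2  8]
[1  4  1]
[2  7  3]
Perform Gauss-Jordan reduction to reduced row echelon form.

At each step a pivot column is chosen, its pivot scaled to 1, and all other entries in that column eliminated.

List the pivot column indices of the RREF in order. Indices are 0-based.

[1] R0 /= 1  ⇒  (1, 2, 8)
     R1 -= 1·R0  ⇒  (0, 2, 4)
     R2 -= 2·R0  ⇒  (0, 3, 9)
[2] R1 /= 2  ⇒  (0, 1, 2)
     R0 -= 2·R1  ⇒  (1, 0, 4)
     R2 -= 3·R1  ⇒  (0, 0, 3)
[3] R2 /= 3  ⇒  (0, 0, 1)
     R0 -= 4·R2  ⇒  (1, 0, 0)
     R1 -= 2·R2  ⇒  (0, 1, 0)

pivot columns: 0, 1, 2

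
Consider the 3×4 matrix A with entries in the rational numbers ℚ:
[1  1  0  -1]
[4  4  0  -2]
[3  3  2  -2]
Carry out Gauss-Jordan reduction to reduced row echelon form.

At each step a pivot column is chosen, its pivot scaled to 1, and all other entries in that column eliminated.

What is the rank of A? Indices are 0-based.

rank = 3

[1] R0 /= 1  ⇒  (1, 1, 0, -1)
     R1 -= 4·R0  ⇒  (0, 0, 0, 2)
     R2 -= 3·R0  ⇒  (0, 0, 2, 1)
column 1 empty below row 1
[2] R1 <-> R2
[2] R1 /= 2  ⇒  (0, 0, 1, 1/2)
[3] R2 /= 2  ⇒  (0, 0, 0, 1)
     R0 -= -1·R2  ⇒  (1, 1, 0, 0)
     R1 -= 1/2·R2  ⇒  (0, 0, 1, 0)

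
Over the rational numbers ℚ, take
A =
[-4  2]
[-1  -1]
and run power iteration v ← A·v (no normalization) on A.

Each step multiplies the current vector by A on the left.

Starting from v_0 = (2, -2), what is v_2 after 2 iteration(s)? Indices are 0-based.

v_0 = (2, -2).
v_1 = A·v_0 = (-12, 0).
v_2 = A·v_1 = (48, 12).

v_2 = (48, 12)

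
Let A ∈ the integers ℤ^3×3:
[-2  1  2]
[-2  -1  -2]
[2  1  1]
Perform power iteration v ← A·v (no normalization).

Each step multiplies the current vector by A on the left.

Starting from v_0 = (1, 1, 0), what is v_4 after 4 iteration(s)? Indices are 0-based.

v_4 = (39, 21, -28)

v_0 = (1, 1, 0).
v_1 = A·v_0 = (-1, -3, 3).
v_2 = A·v_1 = (5, -1, -2).
v_3 = A·v_2 = (-15, -5, 7).
v_4 = A·v_3 = (39, 21, -28).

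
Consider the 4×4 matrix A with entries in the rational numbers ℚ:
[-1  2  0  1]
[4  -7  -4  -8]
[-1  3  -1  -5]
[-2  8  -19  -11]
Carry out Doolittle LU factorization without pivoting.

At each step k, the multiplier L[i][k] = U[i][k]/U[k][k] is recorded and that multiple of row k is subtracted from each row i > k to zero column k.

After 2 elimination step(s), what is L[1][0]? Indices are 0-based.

L[1][0] = -4

[col 0] pivot -1
  R1 -= -4*R0 → (0, 1, -4, -4)  (L[1][0] := -4)
  R2 -= 1*R0 → (0, 1, -1, -6)  (L[2][0] := 1)
  R3 -= 2*R0 → (0, 4, -19, -13)  (L[3][0] := 2)
[col 1] pivot 1
  R2 -= 1*R1 → (0, 0, 3, -2)  (L[2][1] := 1)
  R3 -= 4*R1 → (0, 0, -3, 3)  (L[3][1] := 4)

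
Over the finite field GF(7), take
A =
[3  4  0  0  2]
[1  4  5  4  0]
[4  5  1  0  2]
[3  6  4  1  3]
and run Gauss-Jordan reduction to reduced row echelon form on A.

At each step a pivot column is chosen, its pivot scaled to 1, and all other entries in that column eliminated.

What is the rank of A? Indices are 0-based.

pivot(0,0)=3: scale R0 → (1, 6, 0, 0, 3)
  clear (1,0): R1 −= (1)R0 → (0, 5, 5, 4, 4)
  clear (2,0): R2 −= (4)R0 → (0, 2, 1, 0, 4)
  clear (3,0): R3 −= (3)R0 → (0, 2, 4, 1, 1)
pivot(1,1)=5: scale R1 → (0, 1, 1, 5, 5)
  clear (0,1): R0 −= (6)R1 → (1, 0, 1, 5, 1)
  clear (2,1): R2 −= (2)R1 → (0, 0, 6, 4, 1)
  clear (3,1): R3 −= (2)R1 → (0, 0, 2, 5, 5)
pivot(2,2)=6: scale R2 → (0, 0, 1, 3, 6)
  clear (0,2): R0 −= (1)R2 → (1, 0, 0, 2, 2)
  clear (1,2): R1 −= (1)R2 → (0, 1, 0, 2, 6)
  clear (3,2): R3 −= (2)R2 → (0, 0, 0, 6, 0)
pivot(3,3)=6: scale R3 → (0, 0, 0, 1, 0)
  clear (0,3): R0 −= (2)R3 → (1, 0, 0, 0, 2)
  clear (1,3): R1 −= (2)R3 → (0, 1, 0, 0, 6)
  clear (2,3): R2 −= (3)R3 → (0, 0, 1, 0, 6)

rank = 4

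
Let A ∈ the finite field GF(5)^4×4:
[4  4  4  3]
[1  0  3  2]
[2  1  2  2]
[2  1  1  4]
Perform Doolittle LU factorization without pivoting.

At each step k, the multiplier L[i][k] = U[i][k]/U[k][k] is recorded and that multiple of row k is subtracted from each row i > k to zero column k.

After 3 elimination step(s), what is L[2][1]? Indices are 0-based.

L[2][1] = 1

[col 0] pivot 4
  R1 -= 4*R0 → (0, 4, 2, 0)  (L[1][0] := 4)
  R2 -= 3*R0 → (0, 4, 0, 3)  (L[2][0] := 3)
  R3 -= 3*R0 → (0, 4, 4, 0)  (L[3][0] := 3)
[col 1] pivot 4
  R2 -= 1*R1 → (0, 0, 3, 3)  (L[2][1] := 1)
  R3 -= 1*R1 → (0, 0, 2, 0)  (L[3][1] := 1)
[col 2] pivot 3
  R3 -= 4*R2 → (0, 0, 0, 3)  (L[3][2] := 4)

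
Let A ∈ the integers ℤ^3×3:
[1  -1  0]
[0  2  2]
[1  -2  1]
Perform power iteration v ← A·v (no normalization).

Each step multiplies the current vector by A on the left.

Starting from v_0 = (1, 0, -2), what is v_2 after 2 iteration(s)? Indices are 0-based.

v_0 = (1, 0, -2).
v_1 = A·v_0 = (1, -4, -1).
v_2 = A·v_1 = (5, -10, 8).

v_2 = (5, -10, 8)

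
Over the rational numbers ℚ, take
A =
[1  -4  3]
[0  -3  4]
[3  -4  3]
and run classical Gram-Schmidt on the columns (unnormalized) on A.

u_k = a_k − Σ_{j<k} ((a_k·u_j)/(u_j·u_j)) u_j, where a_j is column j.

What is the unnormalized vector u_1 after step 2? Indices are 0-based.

u_1 = (-12/5, -3, 4/5)

Step 1: u_0 = a_0 = (1, 0, 3).
Step 2: u_1 = a_1 − (-8/5)·u_0 = (-12/5, -3, 4/5).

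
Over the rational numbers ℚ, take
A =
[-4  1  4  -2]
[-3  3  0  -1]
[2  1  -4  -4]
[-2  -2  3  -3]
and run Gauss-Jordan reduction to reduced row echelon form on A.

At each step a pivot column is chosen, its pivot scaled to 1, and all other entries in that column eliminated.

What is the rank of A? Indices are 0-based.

rank = 4

step 1: normalize row 0 (÷-4) = (1, -1/4, -1, 1/2)
  row 1: subtract -3×row0 = (0, 9/4, -3, 1/2)
  row 2: subtract 2×row0 = (0, 3/2, -2, -5)
  row 3: subtract -2×row0 = (0, -5/2, 1, -2)
step 2: normalize row 1 (÷9/4) = (0, 1, -4/3, 2/9)
  row 0: subtract -1/4×row1 = (1, 0, -4/3, 5/9)
  row 2: subtract 3/2×row1 = (0, 0, 0, -16/3)
  row 3: subtract -5/2×row1 = (0, 0, -7/3, -13/9)
step 3: exchange rows 2,3
step 3: normalize row 2 (÷-7/3) = (0, 0, 1, 13/21)
  row 0: subtract -4/3×row2 = (1, 0, 0, 29/21)
  row 1: subtract -4/3×row2 = (0, 1, 0, 22/21)
step 4: normalize row 3 (÷-16/3) = (0, 0, 0, 1)
  row 0: subtract 29/21×row3 = (1, 0, 0, 0)
  row 1: subtract 22/21×row3 = (0, 1, 0, 0)
  row 2: subtract 13/21×row3 = (0, 0, 1, 0)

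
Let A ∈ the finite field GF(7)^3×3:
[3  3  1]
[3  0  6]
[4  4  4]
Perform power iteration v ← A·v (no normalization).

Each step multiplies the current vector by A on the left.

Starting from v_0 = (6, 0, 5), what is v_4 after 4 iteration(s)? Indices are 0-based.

v_0 = (6, 0, 5).
v_1 = A·v_0 = (2, 6, 2).
v_2 = A·v_1 = (5, 4, 5).
v_3 = A·v_2 = (4, 3, 0).
v_4 = A·v_3 = (0, 5, 0).

v_4 = (0, 5, 0)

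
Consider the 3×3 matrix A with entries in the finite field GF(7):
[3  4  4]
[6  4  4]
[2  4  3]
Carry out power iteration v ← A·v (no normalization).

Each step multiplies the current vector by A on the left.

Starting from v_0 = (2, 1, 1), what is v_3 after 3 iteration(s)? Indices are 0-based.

v_0 = (2, 1, 1).
v_1 = A·v_0 = (0, 6, 4).
v_2 = A·v_1 = (5, 5, 1).
v_3 = A·v_2 = (4, 5, 5).

v_3 = (4, 5, 5)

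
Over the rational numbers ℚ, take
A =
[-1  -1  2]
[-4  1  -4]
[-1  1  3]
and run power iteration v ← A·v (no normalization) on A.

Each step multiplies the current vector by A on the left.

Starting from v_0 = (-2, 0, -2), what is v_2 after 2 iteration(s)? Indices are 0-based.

v_2 = (-22, 40, 6)

v_0 = (-2, 0, -2).
v_1 = A·v_0 = (-2, 16, -4).
v_2 = A·v_1 = (-22, 40, 6).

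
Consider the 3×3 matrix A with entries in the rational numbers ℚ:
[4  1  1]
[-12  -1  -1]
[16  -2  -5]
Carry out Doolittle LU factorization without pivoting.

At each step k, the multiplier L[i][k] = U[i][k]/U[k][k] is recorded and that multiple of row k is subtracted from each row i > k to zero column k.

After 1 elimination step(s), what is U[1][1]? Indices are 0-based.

U[1][1] = 2

k=0: U[0][0]=4
  eliminate (1,0): mult=-3, new row 1: (0, 2, 2); set L[1][0]=-3
  eliminate (2,0): mult=4, new row 2: (0, -6, -9); set L[2][0]=4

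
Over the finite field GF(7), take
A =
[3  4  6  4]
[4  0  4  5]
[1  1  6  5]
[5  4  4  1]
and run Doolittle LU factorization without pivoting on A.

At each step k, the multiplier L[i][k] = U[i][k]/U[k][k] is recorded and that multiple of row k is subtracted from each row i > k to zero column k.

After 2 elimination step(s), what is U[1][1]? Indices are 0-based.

Step 1: pivot at (0,0) is 3.
  row1 ← row1 − (6)·row0  ⇒  L[1][0]=6, U row1=(0, 4, 3, 2)
  row2 ← row2 − (5)·row0  ⇒  L[2][0]=5, U row2=(0, 2, 4, 6)
  row3 ← row3 − (4)·row0  ⇒  L[3][0]=4, U row3=(0, 2, 1, 6)
Step 2: pivot at (1,1) is 4.
  row2 ← row2 − (4)·row1  ⇒  L[2][1]=4, U row2=(0, 0, 6, 5)
  row3 ← row3 − (4)·row1  ⇒  L[3][1]=4, U row3=(0, 0, 3, 5)

U[1][1] = 4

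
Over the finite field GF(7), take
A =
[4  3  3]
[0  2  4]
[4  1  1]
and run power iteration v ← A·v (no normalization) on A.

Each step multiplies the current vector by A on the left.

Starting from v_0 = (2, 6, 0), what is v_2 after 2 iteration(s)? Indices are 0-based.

v_2 = (0, 3, 4)

v_0 = (2, 6, 0).
v_1 = A·v_0 = (5, 5, 0).
v_2 = A·v_1 = (0, 3, 4).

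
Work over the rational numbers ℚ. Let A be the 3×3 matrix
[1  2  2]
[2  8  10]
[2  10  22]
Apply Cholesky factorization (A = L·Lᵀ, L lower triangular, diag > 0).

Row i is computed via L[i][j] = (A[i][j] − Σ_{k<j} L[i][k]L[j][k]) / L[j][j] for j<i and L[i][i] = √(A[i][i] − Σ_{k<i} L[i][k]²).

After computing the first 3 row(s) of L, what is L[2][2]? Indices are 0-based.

L[2][2] = 3

Step 1: L[0][0] = √(1) = 1.
  L[1][0] = (2) / L[0][0] = 2.
Step 2: L[1][1] = √(4) = 2.
  L[2][0] = (2) / L[0][0] = 2.
  L[2][1] = (6) / L[1][1] = 3.
Step 3: L[2][2] = √(9) = 3.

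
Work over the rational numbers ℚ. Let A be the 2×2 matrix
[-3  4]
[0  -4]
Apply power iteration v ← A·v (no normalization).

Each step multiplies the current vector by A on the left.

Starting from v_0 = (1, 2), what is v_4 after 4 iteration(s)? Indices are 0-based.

v_4 = (-1319, 512)

v_0 = (1, 2).
v_1 = A·v_0 = (5, -8).
v_2 = A·v_1 = (-47, 32).
v_3 = A·v_2 = (269, -128).
v_4 = A·v_3 = (-1319, 512).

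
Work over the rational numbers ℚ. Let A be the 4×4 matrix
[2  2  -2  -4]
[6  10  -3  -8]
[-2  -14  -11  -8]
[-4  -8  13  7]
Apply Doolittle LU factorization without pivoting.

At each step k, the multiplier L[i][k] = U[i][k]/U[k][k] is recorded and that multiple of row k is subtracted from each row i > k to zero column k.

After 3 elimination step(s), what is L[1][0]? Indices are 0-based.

L[1][0] = 3

Step 1: pivot at (0,0) is 2.
  row1 ← row1 − (3)·row0  ⇒  L[1][0]=3, U row1=(0, 4, 3, 4)
  row2 ← row2 − (-1)·row0  ⇒  L[2][0]=-1, U row2=(0, -12, -13, -12)
  row3 ← row3 − (-2)·row0  ⇒  L[3][0]=-2, U row3=(0, -4, 9, -1)
Step 2: pivot at (1,1) is 4.
  row2 ← row2 − (-3)·row1  ⇒  L[2][1]=-3, U row2=(0, 0, -4, 0)
  row3 ← row3 − (-1)·row1  ⇒  L[3][1]=-1, U row3=(0, 0, 12, 3)
Step 3: pivot at (2,2) is -4.
  row3 ← row3 − (-3)·row2  ⇒  L[3][2]=-3, U row3=(0, 0, 0, 3)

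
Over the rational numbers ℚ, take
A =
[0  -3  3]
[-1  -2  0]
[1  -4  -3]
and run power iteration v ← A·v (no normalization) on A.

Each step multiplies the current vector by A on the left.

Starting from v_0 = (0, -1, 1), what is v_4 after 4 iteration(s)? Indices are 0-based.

v_4 = (87, -61, -233)

v_0 = (0, -1, 1).
v_1 = A·v_0 = (6, 2, 1).
v_2 = A·v_1 = (-3, -10, -5).
v_3 = A·v_2 = (15, 23, 52).
v_4 = A·v_3 = (87, -61, -233).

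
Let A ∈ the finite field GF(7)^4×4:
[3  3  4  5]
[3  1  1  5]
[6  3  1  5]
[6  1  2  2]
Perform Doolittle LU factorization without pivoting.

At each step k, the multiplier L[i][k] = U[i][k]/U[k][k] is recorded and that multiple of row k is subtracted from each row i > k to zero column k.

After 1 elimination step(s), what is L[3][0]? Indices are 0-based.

L[3][0] = 2

k=0: U[0][0]=3
  eliminate (1,0): mult=1, new row 1: (0, 5, 4, 0); set L[1][0]=1
  eliminate (2,0): mult=2, new row 2: (0, 4, 0, 2); set L[2][0]=2
  eliminate (3,0): mult=2, new row 3: (0, 2, 1, 6); set L[3][0]=2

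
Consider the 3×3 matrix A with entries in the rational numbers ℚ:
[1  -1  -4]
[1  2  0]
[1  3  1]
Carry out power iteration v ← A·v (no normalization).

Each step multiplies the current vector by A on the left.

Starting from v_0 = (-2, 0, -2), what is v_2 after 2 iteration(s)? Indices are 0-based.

v_2 = (24, 2, -4)

v_0 = (-2, 0, -2).
v_1 = A·v_0 = (6, -2, -4).
v_2 = A·v_1 = (24, 2, -4).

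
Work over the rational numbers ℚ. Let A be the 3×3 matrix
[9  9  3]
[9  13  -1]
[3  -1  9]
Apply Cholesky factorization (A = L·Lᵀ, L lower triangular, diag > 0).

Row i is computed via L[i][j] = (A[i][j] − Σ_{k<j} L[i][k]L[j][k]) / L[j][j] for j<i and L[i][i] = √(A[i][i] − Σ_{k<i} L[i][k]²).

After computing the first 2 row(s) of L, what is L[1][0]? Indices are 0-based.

L[1][0] = 3

Step 1: L[0][0] = √(9) = 3.
  L[1][0] = (9) / L[0][0] = 3.
Step 2: L[1][1] = √(4) = 2.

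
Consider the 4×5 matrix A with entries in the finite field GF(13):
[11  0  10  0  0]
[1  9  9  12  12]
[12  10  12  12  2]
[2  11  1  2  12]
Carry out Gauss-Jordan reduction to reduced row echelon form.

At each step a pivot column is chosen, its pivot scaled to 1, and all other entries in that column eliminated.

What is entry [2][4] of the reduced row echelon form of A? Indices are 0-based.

M[2][4] = 5

step 1: normalize row 0 (÷11) = (1, 0, 8, 0, 0)
  row 1: subtract 1×row0 = (0, 9, 1, 12, 12)
  row 2: subtract 12×row0 = (0, 10, 7, 12, 2)
  row 3: subtract 2×row0 = (0, 11, 11, 2, 12)
step 2: normalize row 1 (÷9) = (0, 1, 3, 10, 10)
  row 2: subtract 10×row1 = (0, 0, 3, 3, 6)
  row 3: subtract 11×row1 = (0, 0, 4, 9, 6)
step 3: normalize row 2 (÷3) = (0, 0, 1, 1, 2)
  row 0: subtract 8×row2 = (1, 0, 0, 5, 10)
  row 1: subtract 3×row2 = (0, 1, 0, 7, 4)
  row 3: subtract 4×row2 = (0, 0, 0, 5, 11)
step 4: normalize row 3 (÷5) = (0, 0, 0, 1, 10)
  row 0: subtract 5×row3 = (1, 0, 0, 0, 12)
  row 1: subtract 7×row3 = (0, 1, 0, 0, 12)
  row 2: subtract 1×row3 = (0, 0, 1, 0, 5)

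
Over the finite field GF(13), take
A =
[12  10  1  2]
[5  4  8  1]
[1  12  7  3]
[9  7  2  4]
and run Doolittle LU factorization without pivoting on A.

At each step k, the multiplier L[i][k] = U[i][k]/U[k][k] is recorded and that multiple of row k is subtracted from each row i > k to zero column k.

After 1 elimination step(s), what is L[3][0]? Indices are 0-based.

L[3][0] = 4

k=0: U[0][0]=12
  eliminate (1,0): mult=8, new row 1: (0, 2, 0, 11); set L[1][0]=8
  eliminate (2,0): mult=12, new row 2: (0, 9, 8, 5); set L[2][0]=12
  eliminate (3,0): mult=4, new row 3: (0, 6, 11, 9); set L[3][0]=4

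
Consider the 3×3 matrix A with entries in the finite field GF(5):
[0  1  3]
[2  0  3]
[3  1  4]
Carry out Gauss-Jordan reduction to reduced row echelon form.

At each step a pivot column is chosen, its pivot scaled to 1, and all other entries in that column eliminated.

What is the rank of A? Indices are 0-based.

step 1: exchange rows 0,1
step 1: normalize row 0 (÷2) = (1, 0, 4)
  row 2: subtract 3×row0 = (0, 1, 2)
step 2: normalize row 1 (÷1) = (0, 1, 3)
  row 2: subtract 1×row1 = (0, 0, 4)
step 3: normalize row 2 (÷4) = (0, 0, 1)
  row 0: subtract 4×row2 = (1, 0, 0)
  row 1: subtract 3×row2 = (0, 1, 0)

rank = 3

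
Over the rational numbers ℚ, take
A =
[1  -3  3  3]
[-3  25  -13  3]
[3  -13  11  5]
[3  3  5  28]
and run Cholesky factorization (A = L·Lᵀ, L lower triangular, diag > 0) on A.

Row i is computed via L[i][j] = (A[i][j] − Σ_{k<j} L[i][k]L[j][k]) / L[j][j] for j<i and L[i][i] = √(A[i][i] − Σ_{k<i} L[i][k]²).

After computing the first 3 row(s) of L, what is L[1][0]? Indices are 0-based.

L[1][0] = -3

Step 1: L[0][0] = √(1) = 1.
  L[1][0] = (-3) / L[0][0] = -3.
Step 2: L[1][1] = √(16) = 4.
  L[2][0] = (3) / L[0][0] = 3.
  L[2][1] = (-4) / L[1][1] = -1.
Step 3: L[2][2] = √(1) = 1.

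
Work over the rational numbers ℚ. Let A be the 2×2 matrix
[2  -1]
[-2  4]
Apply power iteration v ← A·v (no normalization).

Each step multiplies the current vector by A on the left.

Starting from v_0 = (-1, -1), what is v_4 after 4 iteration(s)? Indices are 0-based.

v_4 = (36, -108)

v_0 = (-1, -1).
v_1 = A·v_0 = (-1, -2).
v_2 = A·v_1 = (0, -6).
v_3 = A·v_2 = (6, -24).
v_4 = A·v_3 = (36, -108).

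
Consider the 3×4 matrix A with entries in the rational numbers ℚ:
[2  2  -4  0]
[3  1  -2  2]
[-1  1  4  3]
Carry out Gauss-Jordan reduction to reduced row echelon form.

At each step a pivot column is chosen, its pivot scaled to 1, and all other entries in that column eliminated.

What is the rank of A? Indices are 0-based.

rank = 3

pivot(0,0)=2: scale R0 → (1, 1, -2, 0)
  clear (1,0): R1 −= (3)R0 → (0, -2, 4, 2)
  clear (2,0): R2 −= (-1)R0 → (0, 2, 2, 3)
pivot(1,1)=-2: scale R1 → (0, 1, -2, -1)
  clear (0,1): R0 −= (1)R1 → (1, 0, 0, 1)
  clear (2,1): R2 −= (2)R1 → (0, 0, 6, 5)
pivot(2,2)=6: scale R2 → (0, 0, 1, 5/6)
  clear (1,2): R1 −= (-2)R2 → (0, 1, 0, 2/3)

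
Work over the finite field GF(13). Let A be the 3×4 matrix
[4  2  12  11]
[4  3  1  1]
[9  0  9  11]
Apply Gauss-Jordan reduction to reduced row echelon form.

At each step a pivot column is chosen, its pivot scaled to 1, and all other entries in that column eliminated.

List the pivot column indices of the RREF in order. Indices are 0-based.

pivot columns: 0, 1, 2

pivot(0,0)=4: scale R0 → (1, 7, 3, 6)
  clear (1,0): R1 −= (4)R0 → (0, 1, 2, 3)
  clear (2,0): R2 −= (9)R0 → (0, 2, 8, 9)
pivot(1,1)=1: scale R1 → (0, 1, 2, 3)
  clear (0,1): R0 −= (7)R1 → (1, 0, 2, 11)
  clear (2,1): R2 −= (2)R1 → (0, 0, 4, 3)
pivot(2,2)=4: scale R2 → (0, 0, 1, 4)
  clear (0,2): R0 −= (2)R2 → (1, 0, 0, 3)
  clear (1,2): R1 −= (2)R2 → (0, 1, 0, 8)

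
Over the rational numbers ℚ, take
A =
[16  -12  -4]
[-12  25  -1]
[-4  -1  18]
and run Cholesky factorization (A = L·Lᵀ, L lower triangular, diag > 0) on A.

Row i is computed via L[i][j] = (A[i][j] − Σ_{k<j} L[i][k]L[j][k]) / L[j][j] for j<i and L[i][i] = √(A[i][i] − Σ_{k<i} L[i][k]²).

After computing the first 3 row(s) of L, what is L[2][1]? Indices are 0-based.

L[2][1] = -1

Step 1: L[0][0] = √(16) = 4.
  L[1][0] = (-12) / L[0][0] = -3.
Step 2: L[1][1] = √(16) = 4.
  L[2][0] = (-4) / L[0][0] = -1.
  L[2][1] = (-4) / L[1][1] = -1.
Step 3: L[2][2] = √(16) = 4.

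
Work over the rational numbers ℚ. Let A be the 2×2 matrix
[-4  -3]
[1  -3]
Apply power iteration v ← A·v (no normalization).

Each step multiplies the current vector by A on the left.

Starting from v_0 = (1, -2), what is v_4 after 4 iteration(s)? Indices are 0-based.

v_4 = (-776, 89)

v_0 = (1, -2).
v_1 = A·v_0 = (2, 7).
v_2 = A·v_1 = (-29, -19).
v_3 = A·v_2 = (173, 28).
v_4 = A·v_3 = (-776, 89).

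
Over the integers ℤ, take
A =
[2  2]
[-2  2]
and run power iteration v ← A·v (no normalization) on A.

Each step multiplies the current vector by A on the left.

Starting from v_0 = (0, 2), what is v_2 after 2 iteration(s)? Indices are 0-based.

v_0 = (0, 2).
v_1 = A·v_0 = (4, 4).
v_2 = A·v_1 = (16, 0).

v_2 = (16, 0)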